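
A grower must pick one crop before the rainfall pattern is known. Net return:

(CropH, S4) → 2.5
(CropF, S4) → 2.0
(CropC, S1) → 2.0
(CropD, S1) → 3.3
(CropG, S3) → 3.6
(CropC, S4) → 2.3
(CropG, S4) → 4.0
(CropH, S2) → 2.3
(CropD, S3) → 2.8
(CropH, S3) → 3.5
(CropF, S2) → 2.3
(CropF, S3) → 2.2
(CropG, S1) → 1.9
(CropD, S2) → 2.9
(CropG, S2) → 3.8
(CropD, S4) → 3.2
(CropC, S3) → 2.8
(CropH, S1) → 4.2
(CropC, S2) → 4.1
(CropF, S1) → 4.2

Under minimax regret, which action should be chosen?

Column bests: S1=4.2, S2=4.1, S3=3.6, S4=4.0.
CropD regrets: 0.9, 1.2, 0.8, 0.8 → max 1.2
CropC regrets: 2.2, 0.0, 0.8, 1.7 → max 2.2
CropH regrets: 0.0, 1.8, 0.1, 1.5 → max 1.8
CropG regrets: 2.3, 0.3, 0.0, 0.0 → max 2.3
CropF regrets: 0.0, 1.8, 1.4, 2.0 → max 2.0
Smallest max regret = 1.2 → CropD.

CropD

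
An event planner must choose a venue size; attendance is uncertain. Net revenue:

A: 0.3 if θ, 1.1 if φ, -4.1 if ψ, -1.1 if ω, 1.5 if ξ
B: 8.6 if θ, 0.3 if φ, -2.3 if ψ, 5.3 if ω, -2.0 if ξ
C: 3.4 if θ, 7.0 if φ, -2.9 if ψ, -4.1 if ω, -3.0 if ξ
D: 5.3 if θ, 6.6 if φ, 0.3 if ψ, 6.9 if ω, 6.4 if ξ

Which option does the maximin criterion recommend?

Row minima: A=-4.1, B=-2.3, C=-4.1, D=0.3
Best worst-case = 0.3 → D.

D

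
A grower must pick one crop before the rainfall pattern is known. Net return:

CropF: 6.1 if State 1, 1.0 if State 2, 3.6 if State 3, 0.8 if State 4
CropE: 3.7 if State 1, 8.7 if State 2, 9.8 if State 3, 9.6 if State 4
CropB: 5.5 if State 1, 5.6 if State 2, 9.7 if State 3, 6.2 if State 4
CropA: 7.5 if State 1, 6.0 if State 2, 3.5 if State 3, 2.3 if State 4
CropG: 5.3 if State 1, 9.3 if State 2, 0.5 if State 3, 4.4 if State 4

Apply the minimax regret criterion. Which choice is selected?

Column bests: State 1=7.5, State 2=9.3, State 3=9.8, State 4=9.6.
CropF regrets: 1.4, 8.3, 6.2, 8.8 → max 8.8
CropE regrets: 3.8, 0.6, 0.0, 0.0 → max 3.8
CropB regrets: 2.0, 3.7, 0.1, 3.4 → max 3.7
CropA regrets: 0.0, 3.3, 6.3, 7.3 → max 7.3
CropG regrets: 2.2, 0.0, 9.3, 5.2 → max 9.3
Smallest max regret = 3.7 → CropB.

CropB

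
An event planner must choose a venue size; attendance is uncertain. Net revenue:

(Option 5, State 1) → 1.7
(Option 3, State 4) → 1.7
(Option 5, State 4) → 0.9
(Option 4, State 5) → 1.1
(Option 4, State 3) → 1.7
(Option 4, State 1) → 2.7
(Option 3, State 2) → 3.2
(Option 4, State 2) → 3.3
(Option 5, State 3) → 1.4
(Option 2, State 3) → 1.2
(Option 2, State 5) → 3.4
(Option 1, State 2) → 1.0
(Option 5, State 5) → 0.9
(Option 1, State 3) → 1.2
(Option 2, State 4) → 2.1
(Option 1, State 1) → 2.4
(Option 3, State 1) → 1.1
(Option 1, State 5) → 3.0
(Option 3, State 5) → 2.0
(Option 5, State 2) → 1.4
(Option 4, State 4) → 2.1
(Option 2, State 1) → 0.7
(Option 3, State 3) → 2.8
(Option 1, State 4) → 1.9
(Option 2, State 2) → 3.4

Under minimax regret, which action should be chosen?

Option 3

Column bests: State 1=2.7, State 2=3.4, State 3=2.8, State 4=2.1, State 5=3.4.
Option 1 regrets: 0.3, 2.4, 1.6, 0.2, 0.4 → max 2.4
Option 2 regrets: 2.0, 0.0, 1.6, 0.0, 0.0 → max 2.0
Option 3 regrets: 1.6, 0.2, 0.0, 0.4, 1.4 → max 1.6
Option 4 regrets: 0.0, 0.1, 1.1, 0.0, 2.3 → max 2.3
Option 5 regrets: 1.0, 2.0, 1.4, 1.2, 2.5 → max 2.5
Smallest max regret = 1.6 → Option 3.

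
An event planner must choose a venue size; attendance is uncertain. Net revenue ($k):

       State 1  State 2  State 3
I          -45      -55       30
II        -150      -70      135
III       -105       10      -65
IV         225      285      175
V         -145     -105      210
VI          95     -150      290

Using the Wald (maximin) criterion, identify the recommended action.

Row minima: I=-55, II=-150, III=-105, IV=175, V=-145, VI=-150
Best worst-case = 175 → IV.

IV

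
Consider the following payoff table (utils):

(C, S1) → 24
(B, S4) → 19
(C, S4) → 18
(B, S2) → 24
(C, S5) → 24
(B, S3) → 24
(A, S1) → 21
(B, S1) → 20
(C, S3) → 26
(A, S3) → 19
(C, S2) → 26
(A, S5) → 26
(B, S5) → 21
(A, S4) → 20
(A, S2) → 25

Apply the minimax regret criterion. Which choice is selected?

Column bests: S1=24, S2=26, S3=26, S4=20, S5=26.
A regrets: 3, 1, 7, 0, 0 → max 7
B regrets: 4, 2, 2, 1, 5 → max 5
C regrets: 0, 0, 0, 2, 2 → max 2
Smallest max regret = 2 → C.

C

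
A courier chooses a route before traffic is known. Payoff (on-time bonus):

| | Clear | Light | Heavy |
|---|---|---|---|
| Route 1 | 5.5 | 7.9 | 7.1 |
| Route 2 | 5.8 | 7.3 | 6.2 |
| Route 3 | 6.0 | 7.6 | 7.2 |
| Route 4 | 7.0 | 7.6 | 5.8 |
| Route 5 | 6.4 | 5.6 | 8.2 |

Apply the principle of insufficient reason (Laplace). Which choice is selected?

Row averages: Route 1=41/6, Route 2=193/30, Route 3=104/15, Route 4=6.8, Route 5=101/15
Highest average = 104/15 → Route 3.

Route 3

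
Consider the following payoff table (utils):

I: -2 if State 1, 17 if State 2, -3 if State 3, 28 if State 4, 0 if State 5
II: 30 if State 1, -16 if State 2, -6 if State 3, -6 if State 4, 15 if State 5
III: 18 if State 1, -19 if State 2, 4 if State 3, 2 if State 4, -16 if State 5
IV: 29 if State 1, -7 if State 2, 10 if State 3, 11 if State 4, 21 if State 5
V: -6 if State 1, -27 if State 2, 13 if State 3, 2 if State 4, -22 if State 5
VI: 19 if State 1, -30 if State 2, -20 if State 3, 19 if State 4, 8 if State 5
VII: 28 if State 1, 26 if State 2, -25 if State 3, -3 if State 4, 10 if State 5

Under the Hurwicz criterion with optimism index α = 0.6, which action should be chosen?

I: 0.6·28 + 0.4·(-3) = 15.6
II: 0.6·30 + 0.4·(-16) = 11.6
III: 0.6·18 + 0.4·(-19) = 3.2
IV: 0.6·29 + 0.4·(-7) = 14.6
V: 0.6·13 + 0.4·(-27) = -3
VI: 0.6·19 + 0.4·(-30) = -0.6
VII: 0.6·28 + 0.4·(-25) = 6.8
Highest Hurwicz score = 15.6 → I.

I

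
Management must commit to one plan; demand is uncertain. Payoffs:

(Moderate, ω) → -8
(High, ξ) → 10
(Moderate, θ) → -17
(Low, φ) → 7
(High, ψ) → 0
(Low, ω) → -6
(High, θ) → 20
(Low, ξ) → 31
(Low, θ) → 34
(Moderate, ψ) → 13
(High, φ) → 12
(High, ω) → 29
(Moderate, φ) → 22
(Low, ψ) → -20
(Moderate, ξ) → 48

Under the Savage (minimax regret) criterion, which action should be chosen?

Column bests: θ=34, φ=22, ψ=13, ω=29, ξ=48.
Low regrets: 0, 15, 33, 35, 17 → max 35
Moderate regrets: 51, 0, 0, 37, 0 → max 51
High regrets: 14, 10, 13, 0, 38 → max 38
Smallest max regret = 35 → Low.

Low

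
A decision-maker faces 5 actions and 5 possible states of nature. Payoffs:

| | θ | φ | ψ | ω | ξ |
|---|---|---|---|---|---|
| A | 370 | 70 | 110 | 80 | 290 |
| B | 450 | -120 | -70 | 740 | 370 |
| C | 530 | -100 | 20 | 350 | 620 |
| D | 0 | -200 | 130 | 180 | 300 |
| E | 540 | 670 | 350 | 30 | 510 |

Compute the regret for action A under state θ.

Best payoff under θ is 540.
Regret = 540 − 370 = 170.

170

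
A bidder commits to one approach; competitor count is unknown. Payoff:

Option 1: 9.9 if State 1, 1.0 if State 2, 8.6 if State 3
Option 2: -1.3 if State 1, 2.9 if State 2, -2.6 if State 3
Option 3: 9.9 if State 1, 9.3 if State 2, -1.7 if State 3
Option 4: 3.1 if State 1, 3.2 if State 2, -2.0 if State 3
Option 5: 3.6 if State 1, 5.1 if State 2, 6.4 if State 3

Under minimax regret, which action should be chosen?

Column bests: State 1=9.9, State 2=9.3, State 3=8.6.
Option 1 regrets: 0.0, 8.3, 0.0 → max 8.3
Option 2 regrets: 11.2, 6.4, 11.2 → max 11.2
Option 3 regrets: 0.0, 0.0, 10.3 → max 10.3
Option 4 regrets: 6.8, 6.1, 10.6 → max 10.6
Option 5 regrets: 6.3, 4.2, 2.2 → max 6.3
Smallest max regret = 6.3 → Option 5.

Option 5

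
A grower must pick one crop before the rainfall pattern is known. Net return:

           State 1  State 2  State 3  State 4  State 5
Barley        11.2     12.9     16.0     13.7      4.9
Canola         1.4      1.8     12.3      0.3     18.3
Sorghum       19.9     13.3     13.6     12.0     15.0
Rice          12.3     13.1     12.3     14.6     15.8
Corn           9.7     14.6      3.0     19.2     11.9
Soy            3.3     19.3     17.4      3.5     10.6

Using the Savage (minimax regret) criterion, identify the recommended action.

Column bests: State 1=19.9, State 2=19.3, State 3=17.4, State 4=19.2, State 5=18.3.
Barley regrets: 8.7, 6.4, 1.4, 5.5, 13.4 → max 13.4
Canola regrets: 18.5, 17.5, 5.1, 18.9, 0.0 → max 18.9
Sorghum regrets: 0.0, 6.0, 3.8, 7.2, 3.3 → max 7.2
Rice regrets: 7.6, 6.2, 5.1, 4.6, 2.5 → max 7.6
Corn regrets: 10.2, 4.7, 14.4, 0.0, 6.4 → max 14.4
Soy regrets: 16.6, 0.0, 0.0, 15.7, 7.7 → max 16.6
Smallest max regret = 7.2 → Sorghum.

Sorghum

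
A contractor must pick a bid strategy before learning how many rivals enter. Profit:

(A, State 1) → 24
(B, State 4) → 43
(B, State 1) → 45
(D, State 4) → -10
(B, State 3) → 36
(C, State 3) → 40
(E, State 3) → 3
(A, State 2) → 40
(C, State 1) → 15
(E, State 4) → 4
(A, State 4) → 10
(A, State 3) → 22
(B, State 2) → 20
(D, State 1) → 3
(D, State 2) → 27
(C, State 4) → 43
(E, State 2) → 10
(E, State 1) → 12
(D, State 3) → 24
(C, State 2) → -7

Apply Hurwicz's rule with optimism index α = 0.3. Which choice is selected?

A: 0.3·40 + 0.7·10 = 19
B: 0.3·45 + 0.7·20 = 27.5
C: 0.3·43 + 0.7·(-7) = 8
D: 0.3·27 + 0.7·(-10) = 1.1
E: 0.3·12 + 0.7·3 = 5.7
Highest Hurwicz score = 27.5 → B.

B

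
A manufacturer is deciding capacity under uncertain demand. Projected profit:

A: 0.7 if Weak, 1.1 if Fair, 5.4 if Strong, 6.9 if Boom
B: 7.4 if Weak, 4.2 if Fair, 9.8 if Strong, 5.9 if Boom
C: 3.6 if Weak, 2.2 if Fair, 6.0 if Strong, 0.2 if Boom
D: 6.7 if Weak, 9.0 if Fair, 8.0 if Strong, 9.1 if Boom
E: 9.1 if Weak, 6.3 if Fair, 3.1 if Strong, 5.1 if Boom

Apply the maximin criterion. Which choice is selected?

Row minima: A=0.7, B=4.2, C=0.2, D=6.7, E=3.1
Best worst-case = 6.7 → D.

D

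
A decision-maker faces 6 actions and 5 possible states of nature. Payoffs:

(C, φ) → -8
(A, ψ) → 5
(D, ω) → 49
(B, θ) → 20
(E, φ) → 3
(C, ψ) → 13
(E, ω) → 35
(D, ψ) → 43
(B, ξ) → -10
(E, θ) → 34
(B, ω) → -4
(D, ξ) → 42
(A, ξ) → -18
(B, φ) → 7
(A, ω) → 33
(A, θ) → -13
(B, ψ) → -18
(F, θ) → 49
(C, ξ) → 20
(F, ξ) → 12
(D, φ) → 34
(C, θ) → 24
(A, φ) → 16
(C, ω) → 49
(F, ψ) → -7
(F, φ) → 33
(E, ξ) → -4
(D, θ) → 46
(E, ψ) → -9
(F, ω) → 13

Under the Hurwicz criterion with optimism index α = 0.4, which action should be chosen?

D

A: 0.4·33 + 0.6·(-18) = 2.4
B: 0.4·20 + 0.6·(-18) = -2.8
C: 0.4·49 + 0.6·(-8) = 14.8
D: 0.4·49 + 0.6·34 = 40
E: 0.4·35 + 0.6·(-9) = 8.6
F: 0.4·49 + 0.6·(-7) = 15.4
Highest Hurwicz score = 40 → D.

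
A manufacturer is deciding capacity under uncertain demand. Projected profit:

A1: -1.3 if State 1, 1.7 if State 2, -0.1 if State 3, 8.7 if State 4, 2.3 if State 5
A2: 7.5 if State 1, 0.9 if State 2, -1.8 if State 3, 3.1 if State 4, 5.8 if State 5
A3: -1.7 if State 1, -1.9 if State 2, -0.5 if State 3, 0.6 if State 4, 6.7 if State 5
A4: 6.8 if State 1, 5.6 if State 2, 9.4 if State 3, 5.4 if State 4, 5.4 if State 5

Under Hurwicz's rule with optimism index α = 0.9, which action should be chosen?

A1: 0.9·8.7 + 0.1·(-1.3) = 7.7
A2: 0.9·7.5 + 0.1·(-1.8) = 6.57
A3: 0.9·6.7 + 0.1·(-1.9) = 5.84
A4: 0.9·9.4 + 0.1·5.4 = 9
Highest Hurwicz score = 9 → A4.

A4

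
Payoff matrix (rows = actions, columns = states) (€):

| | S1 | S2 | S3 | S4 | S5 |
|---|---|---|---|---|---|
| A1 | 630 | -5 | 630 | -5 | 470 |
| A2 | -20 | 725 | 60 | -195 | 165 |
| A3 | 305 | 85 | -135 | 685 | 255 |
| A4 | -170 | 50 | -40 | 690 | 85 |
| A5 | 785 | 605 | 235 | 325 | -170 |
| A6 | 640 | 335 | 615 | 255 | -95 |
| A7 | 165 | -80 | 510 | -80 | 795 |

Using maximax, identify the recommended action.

A7

Row maxima: A1=630, A2=725, A3=685, A4=690, A5=785, A6=640, A7=795
Best best-case = 795 → A7.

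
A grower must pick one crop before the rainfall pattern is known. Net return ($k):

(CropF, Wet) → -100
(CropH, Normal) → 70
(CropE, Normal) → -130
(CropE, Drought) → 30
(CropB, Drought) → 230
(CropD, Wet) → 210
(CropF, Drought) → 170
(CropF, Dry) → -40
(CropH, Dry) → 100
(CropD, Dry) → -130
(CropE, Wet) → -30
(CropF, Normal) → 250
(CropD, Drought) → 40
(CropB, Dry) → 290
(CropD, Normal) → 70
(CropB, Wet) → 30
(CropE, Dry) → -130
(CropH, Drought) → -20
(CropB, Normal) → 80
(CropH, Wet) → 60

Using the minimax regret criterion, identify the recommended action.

CropB

Column bests: Drought=230, Dry=290, Normal=250, Wet=210.
CropF regrets: 60, 330, 0, 310 → max 330
CropE regrets: 200, 420, 380, 240 → max 420
CropB regrets: 0, 0, 170, 180 → max 180
CropH regrets: 250, 190, 180, 150 → max 250
CropD regrets: 190, 420, 180, 0 → max 420
Smallest max regret = 180 → CropB.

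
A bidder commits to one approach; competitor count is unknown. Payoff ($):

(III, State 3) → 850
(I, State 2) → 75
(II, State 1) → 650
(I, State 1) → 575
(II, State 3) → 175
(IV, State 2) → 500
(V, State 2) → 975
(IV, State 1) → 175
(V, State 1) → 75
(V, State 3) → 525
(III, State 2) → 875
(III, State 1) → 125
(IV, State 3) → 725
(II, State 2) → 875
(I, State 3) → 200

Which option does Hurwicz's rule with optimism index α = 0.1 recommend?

I: 0.1·575 + 0.9·75 = 125
II: 0.1·875 + 0.9·175 = 245
III: 0.1·875 + 0.9·125 = 200
IV: 0.1·725 + 0.9·175 = 230
V: 0.1·975 + 0.9·75 = 165
Highest Hurwicz score = 245 → II.

II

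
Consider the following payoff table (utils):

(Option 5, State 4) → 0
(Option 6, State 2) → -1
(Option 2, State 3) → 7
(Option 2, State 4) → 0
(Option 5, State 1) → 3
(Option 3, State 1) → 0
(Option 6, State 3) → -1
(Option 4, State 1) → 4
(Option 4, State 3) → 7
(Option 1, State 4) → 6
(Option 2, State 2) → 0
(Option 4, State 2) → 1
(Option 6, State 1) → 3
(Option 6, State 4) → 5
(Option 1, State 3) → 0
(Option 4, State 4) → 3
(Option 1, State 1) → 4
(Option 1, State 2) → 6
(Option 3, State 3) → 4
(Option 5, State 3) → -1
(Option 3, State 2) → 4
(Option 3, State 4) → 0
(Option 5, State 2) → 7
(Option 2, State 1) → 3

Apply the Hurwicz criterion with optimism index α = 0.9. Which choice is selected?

Option 4

Option 1: 0.9·6 + 0.1·0 = 5.4
Option 2: 0.9·7 + 0.1·0 = 6.3
Option 3: 0.9·4 + 0.1·0 = 3.6
Option 4: 0.9·7 + 0.1·1 = 6.4
Option 5: 0.9·7 + 0.1·(-1) = 6.2
Option 6: 0.9·5 + 0.1·(-1) = 4.4
Highest Hurwicz score = 6.4 → Option 4.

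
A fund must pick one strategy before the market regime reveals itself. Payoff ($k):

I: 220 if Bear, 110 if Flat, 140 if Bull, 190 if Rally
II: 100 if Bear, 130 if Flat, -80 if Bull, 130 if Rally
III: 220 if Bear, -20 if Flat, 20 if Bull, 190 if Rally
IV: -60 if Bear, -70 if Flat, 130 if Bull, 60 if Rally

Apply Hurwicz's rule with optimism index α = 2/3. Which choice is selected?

I

I: 2/3·220 + 1/3·110 = 550/3
II: 2/3·130 + 1/3·(-80) = 60
III: 2/3·220 + 1/3·(-20) = 140
IV: 2/3·130 + 1/3·(-70) = 190/3
Highest Hurwicz score = 550/3 → I.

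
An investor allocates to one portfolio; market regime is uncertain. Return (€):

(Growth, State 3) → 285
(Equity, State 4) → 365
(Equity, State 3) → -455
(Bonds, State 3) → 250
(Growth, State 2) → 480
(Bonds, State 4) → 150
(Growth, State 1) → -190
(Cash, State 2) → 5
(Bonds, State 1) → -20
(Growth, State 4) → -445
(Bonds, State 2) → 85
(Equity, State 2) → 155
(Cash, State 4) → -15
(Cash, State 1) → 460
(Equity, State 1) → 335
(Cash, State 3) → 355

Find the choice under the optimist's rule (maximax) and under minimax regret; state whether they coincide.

Row maxima: Bonds=250, Equity=365, Cash=460, Growth=480
Best best-case = 480 → Growth.
Column bests: State 1=460, State 2=480, State 3=355, State 4=365.
Bonds regrets: 480, 395, 105, 215 → max 480
Equity regrets: 125, 325, 810, 0 → max 810
Cash regrets: 0, 475, 0, 380 → max 475
Growth regrets: 650, 0, 70, 810 → max 810
Smallest max regret = 475 → Cash.

maximax → Growth; minimax regret → Cash (disagree)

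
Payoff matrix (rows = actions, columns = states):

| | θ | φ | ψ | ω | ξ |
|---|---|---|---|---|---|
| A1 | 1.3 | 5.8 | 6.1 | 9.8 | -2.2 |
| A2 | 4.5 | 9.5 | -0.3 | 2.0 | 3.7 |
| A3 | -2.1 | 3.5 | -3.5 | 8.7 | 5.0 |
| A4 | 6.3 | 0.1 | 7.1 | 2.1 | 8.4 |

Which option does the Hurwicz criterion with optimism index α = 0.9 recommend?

A1: 0.9·9.8 + 0.1·(-2.2) = 8.6
A2: 0.9·9.5 + 0.1·(-0.3) = 8.52
A3: 0.9·8.7 + 0.1·(-3.5) = 7.48
A4: 0.9·8.4 + 0.1·0.1 = 7.57
Highest Hurwicz score = 8.6 → A1.

A1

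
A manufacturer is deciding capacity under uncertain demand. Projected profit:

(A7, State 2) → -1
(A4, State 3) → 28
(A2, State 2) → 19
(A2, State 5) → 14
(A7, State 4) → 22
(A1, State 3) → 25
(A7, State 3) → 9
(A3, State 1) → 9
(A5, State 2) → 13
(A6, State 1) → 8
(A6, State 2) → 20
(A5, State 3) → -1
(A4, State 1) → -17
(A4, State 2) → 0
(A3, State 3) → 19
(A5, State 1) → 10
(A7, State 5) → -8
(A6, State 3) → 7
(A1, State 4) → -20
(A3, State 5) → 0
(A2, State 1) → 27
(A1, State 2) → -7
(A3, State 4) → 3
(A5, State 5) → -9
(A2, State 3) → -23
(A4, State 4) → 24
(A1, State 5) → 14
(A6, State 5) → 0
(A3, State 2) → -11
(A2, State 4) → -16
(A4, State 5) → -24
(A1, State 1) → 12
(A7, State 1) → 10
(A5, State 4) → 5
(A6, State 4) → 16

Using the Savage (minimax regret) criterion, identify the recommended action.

A6

Column bests: State 1=27, State 2=20, State 3=28, State 4=24, State 5=14.
A1 regrets: 15, 27, 3, 44, 0 → max 44
A2 regrets: 0, 1, 51, 40, 0 → max 51
A3 regrets: 18, 31, 9, 21, 14 → max 31
A4 regrets: 44, 20, 0, 0, 38 → max 44
A5 regrets: 17, 7, 29, 19, 23 → max 29
A6 regrets: 19, 0, 21, 8, 14 → max 21
A7 regrets: 17, 21, 19, 2, 22 → max 22
Smallest max regret = 21 → A6.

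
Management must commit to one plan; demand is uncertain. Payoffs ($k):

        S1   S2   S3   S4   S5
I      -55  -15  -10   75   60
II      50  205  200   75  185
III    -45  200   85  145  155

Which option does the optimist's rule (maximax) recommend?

Row maxima: I=75, II=205, III=200
Best best-case = 205 → II.

II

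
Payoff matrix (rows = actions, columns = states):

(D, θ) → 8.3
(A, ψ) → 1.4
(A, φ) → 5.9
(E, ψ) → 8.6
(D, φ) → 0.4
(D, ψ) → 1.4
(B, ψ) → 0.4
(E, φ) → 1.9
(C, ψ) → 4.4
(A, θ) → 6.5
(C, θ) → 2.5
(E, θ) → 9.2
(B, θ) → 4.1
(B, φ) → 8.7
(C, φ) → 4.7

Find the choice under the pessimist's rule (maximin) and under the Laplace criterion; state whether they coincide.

maximin → C; laplace → E (disagree)

Row minima: A=1.4, B=0.4, C=2.5, D=0.4, E=1.9
Best worst-case = 2.5 → C.
Row averages: A=4.6, B=4.4, C=58/15, D=101/30, E=197/30
Highest average = 197/30 → E.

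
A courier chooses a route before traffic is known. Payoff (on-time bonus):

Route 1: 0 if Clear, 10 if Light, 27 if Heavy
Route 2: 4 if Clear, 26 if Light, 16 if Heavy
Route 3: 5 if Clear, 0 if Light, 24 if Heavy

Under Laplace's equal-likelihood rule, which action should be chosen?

Row averages: Route 1=37/3, Route 2=46/3, Route 3=29/3
Highest average = 46/3 → Route 2.

Route 2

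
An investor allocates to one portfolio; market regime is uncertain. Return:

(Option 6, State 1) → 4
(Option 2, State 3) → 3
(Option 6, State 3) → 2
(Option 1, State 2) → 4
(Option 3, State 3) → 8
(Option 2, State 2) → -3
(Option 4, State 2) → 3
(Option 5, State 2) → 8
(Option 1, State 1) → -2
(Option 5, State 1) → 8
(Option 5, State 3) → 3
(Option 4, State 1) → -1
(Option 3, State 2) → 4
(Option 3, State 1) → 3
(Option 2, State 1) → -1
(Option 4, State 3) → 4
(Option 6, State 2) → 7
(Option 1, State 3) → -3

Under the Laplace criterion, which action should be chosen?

Row averages: Option 1=-1/3, Option 2=-1/3, Option 3=5, Option 4=2, Option 5=19/3, Option 6=13/3
Highest average = 19/3 → Option 5.

Option 5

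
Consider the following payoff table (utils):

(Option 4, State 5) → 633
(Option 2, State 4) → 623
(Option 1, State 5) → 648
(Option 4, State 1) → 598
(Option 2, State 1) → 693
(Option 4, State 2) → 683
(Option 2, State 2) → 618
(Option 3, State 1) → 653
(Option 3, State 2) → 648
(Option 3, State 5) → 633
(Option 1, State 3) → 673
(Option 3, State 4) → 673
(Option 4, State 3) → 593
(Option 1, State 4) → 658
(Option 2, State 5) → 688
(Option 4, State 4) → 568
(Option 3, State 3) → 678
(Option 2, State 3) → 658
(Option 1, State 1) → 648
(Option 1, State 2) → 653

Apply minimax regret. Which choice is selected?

Column bests: State 1=693, State 2=683, State 3=678, State 4=673, State 5=688.
Option 1 regrets: 45, 30, 5, 15, 40 → max 45
Option 2 regrets: 0, 65, 20, 50, 0 → max 65
Option 3 regrets: 40, 35, 0, 0, 55 → max 55
Option 4 regrets: 95, 0, 85, 105, 55 → max 105
Smallest max regret = 45 → Option 1.

Option 1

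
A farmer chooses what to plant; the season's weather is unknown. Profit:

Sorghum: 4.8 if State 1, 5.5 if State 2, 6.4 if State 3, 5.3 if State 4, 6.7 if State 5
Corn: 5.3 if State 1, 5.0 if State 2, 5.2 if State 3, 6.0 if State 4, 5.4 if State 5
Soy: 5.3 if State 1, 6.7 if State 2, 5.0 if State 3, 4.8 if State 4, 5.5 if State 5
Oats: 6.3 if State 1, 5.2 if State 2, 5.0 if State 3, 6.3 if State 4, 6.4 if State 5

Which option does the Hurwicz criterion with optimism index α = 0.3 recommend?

Sorghum: 0.3·6.7 + 0.7·4.8 = 5.37
Corn: 0.3·6.0 + 0.7·5.0 = 5.3
Soy: 0.3·6.7 + 0.7·4.8 = 5.37
Oats: 0.3·6.4 + 0.7·5.0 = 5.42
Highest Hurwicz score = 5.42 → Oats.

Oats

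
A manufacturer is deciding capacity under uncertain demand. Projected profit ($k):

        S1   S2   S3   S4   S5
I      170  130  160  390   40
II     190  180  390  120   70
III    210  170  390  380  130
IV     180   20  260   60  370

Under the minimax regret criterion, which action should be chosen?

III

Column bests: S1=210, S2=180, S3=390, S4=390, S5=370.
I regrets: 40, 50, 230, 0, 330 → max 330
II regrets: 20, 0, 0, 270, 300 → max 300
III regrets: 0, 10, 0, 10, 240 → max 240
IV regrets: 30, 160, 130, 330, 0 → max 330
Smallest max regret = 240 → III.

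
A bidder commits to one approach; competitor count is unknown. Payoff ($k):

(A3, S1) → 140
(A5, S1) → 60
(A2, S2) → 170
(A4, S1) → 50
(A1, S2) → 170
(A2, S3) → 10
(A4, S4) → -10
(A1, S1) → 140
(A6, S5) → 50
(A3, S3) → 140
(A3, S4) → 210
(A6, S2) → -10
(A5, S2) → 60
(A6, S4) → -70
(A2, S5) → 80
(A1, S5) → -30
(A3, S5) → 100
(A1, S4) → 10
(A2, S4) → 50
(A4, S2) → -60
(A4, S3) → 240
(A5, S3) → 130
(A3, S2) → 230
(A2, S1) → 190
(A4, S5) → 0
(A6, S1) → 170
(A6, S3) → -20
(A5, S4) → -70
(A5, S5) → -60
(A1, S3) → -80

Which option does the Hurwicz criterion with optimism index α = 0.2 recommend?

A1: 0.2·170 + 0.8·(-80) = -30
A2: 0.2·190 + 0.8·10 = 46
A3: 0.2·230 + 0.8·100 = 126
A4: 0.2·240 + 0.8·(-60) = 0
A5: 0.2·130 + 0.8·(-70) = -30
A6: 0.2·170 + 0.8·(-70) = -22
Highest Hurwicz score = 126 → A3.

A3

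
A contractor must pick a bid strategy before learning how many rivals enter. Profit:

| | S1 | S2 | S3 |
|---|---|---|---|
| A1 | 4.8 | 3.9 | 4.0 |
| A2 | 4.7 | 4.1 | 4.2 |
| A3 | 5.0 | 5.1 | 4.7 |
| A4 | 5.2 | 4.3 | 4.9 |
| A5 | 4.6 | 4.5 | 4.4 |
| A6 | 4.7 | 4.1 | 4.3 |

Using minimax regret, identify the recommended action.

Column bests: S1=5.2, S2=5.1, S3=4.9.
A1 regrets: 0.4, 1.2, 0.9 → max 1.2
A2 regrets: 0.5, 1.0, 0.7 → max 1.0
A3 regrets: 0.2, 0.0, 0.2 → max 0.2
A4 regrets: 0.0, 0.8, 0.0 → max 0.8
A5 regrets: 0.6, 0.6, 0.5 → max 0.6
A6 regrets: 0.5, 1.0, 0.6 → max 1.0
Smallest max regret = 0.2 → A3.

A3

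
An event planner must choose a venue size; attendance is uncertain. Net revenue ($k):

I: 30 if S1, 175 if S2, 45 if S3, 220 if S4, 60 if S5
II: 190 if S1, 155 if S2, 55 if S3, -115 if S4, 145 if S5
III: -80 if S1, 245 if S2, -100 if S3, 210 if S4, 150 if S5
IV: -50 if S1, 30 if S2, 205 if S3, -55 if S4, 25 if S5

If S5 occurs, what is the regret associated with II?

5

Best payoff under S5 is 150.
Regret = 150 − 145 = 5.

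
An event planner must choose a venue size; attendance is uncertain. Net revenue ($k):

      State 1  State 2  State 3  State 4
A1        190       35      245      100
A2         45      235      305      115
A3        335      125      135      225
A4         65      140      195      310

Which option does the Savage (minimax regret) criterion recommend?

A3

Column bests: State 1=335, State 2=235, State 3=305, State 4=310.
A1 regrets: 145, 200, 60, 210 → max 210
A2 regrets: 290, 0, 0, 195 → max 290
A3 regrets: 0, 110, 170, 85 → max 170
A4 regrets: 270, 95, 110, 0 → max 270
Smallest max regret = 170 → A3.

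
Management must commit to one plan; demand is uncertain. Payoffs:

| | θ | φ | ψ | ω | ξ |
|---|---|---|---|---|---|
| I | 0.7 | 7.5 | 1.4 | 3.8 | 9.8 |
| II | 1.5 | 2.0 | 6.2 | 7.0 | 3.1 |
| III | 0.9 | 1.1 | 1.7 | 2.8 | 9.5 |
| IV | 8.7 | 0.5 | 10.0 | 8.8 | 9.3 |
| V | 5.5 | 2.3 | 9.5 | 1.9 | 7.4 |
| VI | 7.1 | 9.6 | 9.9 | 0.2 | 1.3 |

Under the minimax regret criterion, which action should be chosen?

V

Column bests: θ=8.7, φ=9.6, ψ=10.0, ω=8.8, ξ=9.8.
I regrets: 8.0, 2.1, 8.6, 5.0, 0.0 → max 8.6
II regrets: 7.2, 7.6, 3.8, 1.8, 6.7 → max 7.6
III regrets: 7.8, 8.5, 8.3, 6.0, 0.3 → max 8.5
IV regrets: 0.0, 9.1, 0.0, 0.0, 0.5 → max 9.1
V regrets: 3.2, 7.3, 0.5, 6.9, 2.4 → max 7.3
VI regrets: 1.6, 0.0, 0.1, 8.6, 8.5 → max 8.6
Smallest max regret = 7.3 → V.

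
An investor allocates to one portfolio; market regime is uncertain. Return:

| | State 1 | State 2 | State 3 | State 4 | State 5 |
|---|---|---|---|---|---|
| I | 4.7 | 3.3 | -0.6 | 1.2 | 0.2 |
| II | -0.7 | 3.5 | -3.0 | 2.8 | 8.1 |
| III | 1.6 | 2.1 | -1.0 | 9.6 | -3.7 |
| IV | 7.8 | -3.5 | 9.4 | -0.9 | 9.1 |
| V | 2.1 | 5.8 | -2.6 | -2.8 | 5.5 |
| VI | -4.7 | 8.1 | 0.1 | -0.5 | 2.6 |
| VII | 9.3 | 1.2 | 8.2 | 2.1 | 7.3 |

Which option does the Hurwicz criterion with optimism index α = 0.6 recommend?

I: 0.6·4.7 + 0.4·(-0.6) = 2.58
II: 0.6·8.1 + 0.4·(-3.0) = 3.66
III: 0.6·9.6 + 0.4·(-3.7) = 4.28
IV: 0.6·9.4 + 0.4·(-3.5) = 4.24
V: 0.6·5.8 + 0.4·(-2.8) = 2.36
VI: 0.6·8.1 + 0.4·(-4.7) = 2.98
VII: 0.6·9.3 + 0.4·1.2 = 6.06
Highest Hurwicz score = 6.06 → VII.

VII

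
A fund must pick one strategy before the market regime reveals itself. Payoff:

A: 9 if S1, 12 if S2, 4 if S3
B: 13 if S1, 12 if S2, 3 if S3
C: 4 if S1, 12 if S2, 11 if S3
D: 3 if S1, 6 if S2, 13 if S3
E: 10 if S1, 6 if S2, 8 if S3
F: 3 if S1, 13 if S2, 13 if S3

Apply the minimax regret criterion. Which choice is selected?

Column bests: S1=13, S2=13, S3=13.
A regrets: 4, 1, 9 → max 9
B regrets: 0, 1, 10 → max 10
C regrets: 9, 1, 2 → max 9
D regrets: 10, 7, 0 → max 10
E regrets: 3, 7, 5 → max 7
F regrets: 10, 0, 0 → max 10
Smallest max regret = 7 → E.

E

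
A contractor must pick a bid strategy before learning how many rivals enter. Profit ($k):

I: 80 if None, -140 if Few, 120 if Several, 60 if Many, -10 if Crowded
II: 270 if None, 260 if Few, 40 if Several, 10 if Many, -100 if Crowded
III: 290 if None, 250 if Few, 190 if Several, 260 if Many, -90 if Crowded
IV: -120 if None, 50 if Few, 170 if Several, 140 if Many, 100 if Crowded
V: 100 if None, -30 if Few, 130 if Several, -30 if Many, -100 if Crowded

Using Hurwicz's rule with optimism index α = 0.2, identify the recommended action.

III

I: 0.2·120 + 0.8·(-140) = -88
II: 0.2·270 + 0.8·(-100) = -26
III: 0.2·290 + 0.8·(-90) = -14
IV: 0.2·170 + 0.8·(-120) = -62
V: 0.2·130 + 0.8·(-100) = -54
Highest Hurwicz score = -14 → III.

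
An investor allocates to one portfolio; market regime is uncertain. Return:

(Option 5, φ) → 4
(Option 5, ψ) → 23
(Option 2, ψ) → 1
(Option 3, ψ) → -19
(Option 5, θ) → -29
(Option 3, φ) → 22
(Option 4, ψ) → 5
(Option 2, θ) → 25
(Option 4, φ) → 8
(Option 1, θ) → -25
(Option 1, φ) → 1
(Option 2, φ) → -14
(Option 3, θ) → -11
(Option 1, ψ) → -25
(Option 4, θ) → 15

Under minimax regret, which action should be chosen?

Option 4

Column bests: θ=25, φ=22, ψ=23.
Option 1 regrets: 50, 21, 48 → max 50
Option 2 regrets: 0, 36, 22 → max 36
Option 3 regrets: 36, 0, 42 → max 42
Option 4 regrets: 10, 14, 18 → max 18
Option 5 regrets: 54, 18, 0 → max 54
Smallest max regret = 18 → Option 4.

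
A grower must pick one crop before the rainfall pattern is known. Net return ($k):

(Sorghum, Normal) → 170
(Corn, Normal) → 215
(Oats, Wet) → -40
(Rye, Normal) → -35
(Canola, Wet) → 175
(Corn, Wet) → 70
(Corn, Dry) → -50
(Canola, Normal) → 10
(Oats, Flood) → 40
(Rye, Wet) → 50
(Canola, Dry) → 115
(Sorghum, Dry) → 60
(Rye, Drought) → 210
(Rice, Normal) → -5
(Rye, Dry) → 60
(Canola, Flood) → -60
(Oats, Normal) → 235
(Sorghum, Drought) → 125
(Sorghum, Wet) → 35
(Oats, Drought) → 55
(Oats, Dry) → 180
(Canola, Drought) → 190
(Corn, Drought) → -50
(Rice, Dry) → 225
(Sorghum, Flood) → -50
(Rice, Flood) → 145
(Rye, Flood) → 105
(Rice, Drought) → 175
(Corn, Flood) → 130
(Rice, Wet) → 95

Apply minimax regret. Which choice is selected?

Sorghum

Column bests: Drought=210, Dry=225, Normal=235, Wet=175, Flood=145.
Oats regrets: 155, 45, 0, 215, 105 → max 215
Corn regrets: 260, 275, 20, 105, 15 → max 275
Rye regrets: 0, 165, 270, 125, 40 → max 270
Canola regrets: 20, 110, 225, 0, 205 → max 225
Sorghum regrets: 85, 165, 65, 140, 195 → max 195
Rice regrets: 35, 0, 240, 80, 0 → max 240
Smallest max regret = 195 → Sorghum.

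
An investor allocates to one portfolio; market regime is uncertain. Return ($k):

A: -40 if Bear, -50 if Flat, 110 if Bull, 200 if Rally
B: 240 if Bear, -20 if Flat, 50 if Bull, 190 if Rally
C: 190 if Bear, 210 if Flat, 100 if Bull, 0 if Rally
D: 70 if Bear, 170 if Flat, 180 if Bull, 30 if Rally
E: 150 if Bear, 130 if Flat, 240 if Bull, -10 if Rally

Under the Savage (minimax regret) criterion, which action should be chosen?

Column bests: Bear=240, Flat=210, Bull=240, Rally=200.
A regrets: 280, 260, 130, 0 → max 280
B regrets: 0, 230, 190, 10 → max 230
C regrets: 50, 0, 140, 200 → max 200
D regrets: 170, 40, 60, 170 → max 170
E regrets: 90, 80, 0, 210 → max 210
Smallest max regret = 170 → D.

D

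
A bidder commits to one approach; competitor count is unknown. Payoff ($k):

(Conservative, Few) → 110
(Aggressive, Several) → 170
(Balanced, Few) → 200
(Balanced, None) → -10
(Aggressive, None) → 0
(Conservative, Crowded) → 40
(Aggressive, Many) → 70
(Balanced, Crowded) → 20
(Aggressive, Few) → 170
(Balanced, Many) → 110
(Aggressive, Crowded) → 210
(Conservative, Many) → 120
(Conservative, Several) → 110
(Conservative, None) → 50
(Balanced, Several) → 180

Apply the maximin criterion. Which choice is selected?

Row minima: Conservative=40, Balanced=-10, Aggressive=0
Best worst-case = 40 → Conservative.

Conservative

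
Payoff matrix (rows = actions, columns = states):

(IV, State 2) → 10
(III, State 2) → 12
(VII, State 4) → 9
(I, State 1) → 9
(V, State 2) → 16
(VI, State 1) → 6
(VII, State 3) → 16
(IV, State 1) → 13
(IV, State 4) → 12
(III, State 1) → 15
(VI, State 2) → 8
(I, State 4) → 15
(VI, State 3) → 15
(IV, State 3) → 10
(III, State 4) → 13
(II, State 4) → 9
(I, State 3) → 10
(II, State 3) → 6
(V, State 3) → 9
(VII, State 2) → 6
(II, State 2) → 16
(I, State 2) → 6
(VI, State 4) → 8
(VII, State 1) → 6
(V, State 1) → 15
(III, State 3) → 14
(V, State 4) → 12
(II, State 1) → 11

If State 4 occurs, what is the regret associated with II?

Best payoff under State 4 is 15.
Regret = 15 − 9 = 6.

6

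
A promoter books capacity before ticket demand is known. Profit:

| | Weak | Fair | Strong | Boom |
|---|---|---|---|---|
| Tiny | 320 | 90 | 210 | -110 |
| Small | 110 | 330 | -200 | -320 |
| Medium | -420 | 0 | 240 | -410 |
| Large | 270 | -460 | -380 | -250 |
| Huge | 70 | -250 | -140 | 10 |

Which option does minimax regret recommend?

Column bests: Weak=320, Fair=330, Strong=240, Boom=10.
Tiny regrets: 0, 240, 30, 120 → max 240
Small regrets: 210, 0, 440, 330 → max 440
Medium regrets: 740, 330, 0, 420 → max 740
Large regrets: 50, 790, 620, 260 → max 790
Huge regrets: 250, 580, 380, 0 → max 580
Smallest max regret = 240 → Tiny.

Tiny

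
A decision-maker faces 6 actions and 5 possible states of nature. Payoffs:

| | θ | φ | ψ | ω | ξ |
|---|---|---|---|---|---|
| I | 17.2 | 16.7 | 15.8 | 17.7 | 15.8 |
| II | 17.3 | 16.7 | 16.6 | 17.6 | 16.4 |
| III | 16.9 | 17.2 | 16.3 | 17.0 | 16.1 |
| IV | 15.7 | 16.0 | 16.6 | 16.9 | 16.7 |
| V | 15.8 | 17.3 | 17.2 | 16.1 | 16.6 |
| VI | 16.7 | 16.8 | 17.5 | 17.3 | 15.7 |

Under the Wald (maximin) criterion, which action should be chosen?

Row minima: I=15.8, II=16.4, III=16.1, IV=15.7, V=15.8, VI=15.7
Best worst-case = 16.4 → II.

II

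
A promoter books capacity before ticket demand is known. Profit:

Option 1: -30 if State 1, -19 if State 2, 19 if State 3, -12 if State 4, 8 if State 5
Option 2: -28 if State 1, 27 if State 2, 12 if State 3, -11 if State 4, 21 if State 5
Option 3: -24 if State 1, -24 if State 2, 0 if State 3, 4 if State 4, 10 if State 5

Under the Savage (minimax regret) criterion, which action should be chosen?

Option 2

Column bests: State 1=-24, State 2=27, State 3=19, State 4=4, State 5=21.
Option 1 regrets: 6, 46, 0, 16, 13 → max 46
Option 2 regrets: 4, 0, 7, 15, 0 → max 15
Option 3 regrets: 0, 51, 19, 0, 11 → max 51
Smallest max regret = 15 → Option 2.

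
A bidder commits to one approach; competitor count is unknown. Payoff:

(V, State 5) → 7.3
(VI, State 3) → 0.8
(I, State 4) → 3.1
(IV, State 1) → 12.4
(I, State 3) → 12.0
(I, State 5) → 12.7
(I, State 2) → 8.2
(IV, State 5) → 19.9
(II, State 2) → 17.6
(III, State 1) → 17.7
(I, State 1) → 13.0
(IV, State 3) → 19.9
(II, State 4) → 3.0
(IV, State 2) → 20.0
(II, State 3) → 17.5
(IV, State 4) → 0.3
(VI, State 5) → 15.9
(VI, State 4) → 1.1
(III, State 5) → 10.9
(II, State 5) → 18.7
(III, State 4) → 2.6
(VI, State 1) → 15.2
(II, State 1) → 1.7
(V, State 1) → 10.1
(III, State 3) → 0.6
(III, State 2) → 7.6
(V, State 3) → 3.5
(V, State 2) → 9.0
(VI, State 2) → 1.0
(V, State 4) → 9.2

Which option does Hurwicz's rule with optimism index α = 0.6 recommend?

I: 0.6·13.0 + 0.4·3.1 = 9.04
II: 0.6·18.7 + 0.4·1.7 = 11.9
III: 0.6·17.7 + 0.4·0.6 = 10.86
IV: 0.6·20.0 + 0.4·0.3 = 12.12
V: 0.6·10.1 + 0.4·3.5 = 7.46
VI: 0.6·15.9 + 0.4·0.8 = 9.86
Highest Hurwicz score = 12.12 → IV.

IV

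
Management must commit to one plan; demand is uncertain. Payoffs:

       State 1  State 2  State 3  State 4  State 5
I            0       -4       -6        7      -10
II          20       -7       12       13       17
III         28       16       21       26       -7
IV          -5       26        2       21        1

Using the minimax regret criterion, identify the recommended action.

Column bests: State 1=28, State 2=26, State 3=21, State 4=26, State 5=17.
I regrets: 28, 30, 27, 19, 27 → max 30
II regrets: 8, 33, 9, 13, 0 → max 33
III regrets: 0, 10, 0, 0, 24 → max 24
IV regrets: 33, 0, 19, 5, 16 → max 33
Smallest max regret = 24 → III.

III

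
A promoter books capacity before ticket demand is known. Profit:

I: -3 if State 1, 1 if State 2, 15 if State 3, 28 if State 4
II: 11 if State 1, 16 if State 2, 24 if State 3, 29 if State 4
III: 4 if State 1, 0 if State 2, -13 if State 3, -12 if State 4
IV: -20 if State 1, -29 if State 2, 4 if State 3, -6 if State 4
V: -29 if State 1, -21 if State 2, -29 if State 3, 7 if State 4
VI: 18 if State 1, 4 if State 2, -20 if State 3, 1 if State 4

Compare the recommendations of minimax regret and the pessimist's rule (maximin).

minimax regret → II; maximin → II (agree)

Column bests: State 1=18, State 2=16, State 3=24, State 4=29.
I regrets: 21, 15, 9, 1 → max 21
II regrets: 7, 0, 0, 0 → max 7
III regrets: 14, 16, 37, 41 → max 41
IV regrets: 38, 45, 20, 35 → max 45
V regrets: 47, 37, 53, 22 → max 53
VI regrets: 0, 12, 44, 28 → max 44
Smallest max regret = 7 → II.
Row minima: I=-3, II=11, III=-13, IV=-29, V=-29, VI=-20
Best worst-case = 11 → II.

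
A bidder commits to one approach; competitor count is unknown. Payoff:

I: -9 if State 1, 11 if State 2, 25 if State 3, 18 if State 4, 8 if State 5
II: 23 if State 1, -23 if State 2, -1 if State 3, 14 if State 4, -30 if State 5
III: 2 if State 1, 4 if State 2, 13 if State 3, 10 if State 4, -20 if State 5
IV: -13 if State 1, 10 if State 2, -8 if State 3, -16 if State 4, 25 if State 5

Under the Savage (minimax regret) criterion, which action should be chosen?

I

Column bests: State 1=23, State 2=11, State 3=25, State 4=18, State 5=25.
I regrets: 32, 0, 0, 0, 17 → max 32
II regrets: 0, 34, 26, 4, 55 → max 55
III regrets: 21, 7, 12, 8, 45 → max 45
IV regrets: 36, 1, 33, 34, 0 → max 36
Smallest max regret = 32 → I.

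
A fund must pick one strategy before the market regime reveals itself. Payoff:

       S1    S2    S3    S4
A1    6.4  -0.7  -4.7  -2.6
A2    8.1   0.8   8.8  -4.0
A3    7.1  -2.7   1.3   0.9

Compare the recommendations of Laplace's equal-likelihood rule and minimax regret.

laplace → A2; minimax regret → A2 (agree)

Row averages: A1=-0.4, A2=3.425, A3=1.65
Highest average = 3.425 → A2.
Column bests: S1=8.1, S2=0.8, S3=8.8, S4=0.9.
A1 regrets: 1.7, 1.5, 13.5, 3.5 → max 13.5
A2 regrets: 0.0, 0.0, 0.0, 4.9 → max 4.9
A3 regrets: 1.0, 3.5, 7.5, 0.0 → max 7.5
Smallest max regret = 4.9 → A2.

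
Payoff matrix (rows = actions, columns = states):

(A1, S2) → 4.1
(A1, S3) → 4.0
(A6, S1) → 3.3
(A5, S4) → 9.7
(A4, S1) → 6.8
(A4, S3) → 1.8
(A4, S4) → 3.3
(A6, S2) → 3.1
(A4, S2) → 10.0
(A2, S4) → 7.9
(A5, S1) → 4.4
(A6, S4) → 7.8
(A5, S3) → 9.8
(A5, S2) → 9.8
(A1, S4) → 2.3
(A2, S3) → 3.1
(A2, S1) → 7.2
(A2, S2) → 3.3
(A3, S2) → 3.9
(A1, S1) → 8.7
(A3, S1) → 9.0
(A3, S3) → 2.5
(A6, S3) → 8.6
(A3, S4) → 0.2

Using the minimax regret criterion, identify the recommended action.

A5

Column bests: S1=9.0, S2=10.0, S3=9.8, S4=9.7.
A1 regrets: 0.3, 5.9, 5.8, 7.4 → max 7.4
A2 regrets: 1.8, 6.7, 6.7, 1.8 → max 6.7
A3 regrets: 0.0, 6.1, 7.3, 9.5 → max 9.5
A4 regrets: 2.2, 0.0, 8.0, 6.4 → max 8.0
A5 regrets: 4.6, 0.2, 0.0, 0.0 → max 4.6
A6 regrets: 5.7, 6.9, 1.2, 1.9 → max 6.9
Smallest max regret = 4.6 → A5.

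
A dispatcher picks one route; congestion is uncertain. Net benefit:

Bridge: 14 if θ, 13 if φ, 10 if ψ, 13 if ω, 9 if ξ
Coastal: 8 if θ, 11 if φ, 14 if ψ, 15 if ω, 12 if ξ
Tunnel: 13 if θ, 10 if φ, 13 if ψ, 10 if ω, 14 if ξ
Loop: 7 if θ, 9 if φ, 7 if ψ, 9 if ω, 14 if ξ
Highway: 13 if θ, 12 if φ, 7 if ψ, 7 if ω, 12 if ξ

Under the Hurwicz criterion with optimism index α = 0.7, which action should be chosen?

Coastal

Bridge: 0.7·14 + 0.3·9 = 12.5
Coastal: 0.7·15 + 0.3·8 = 12.9
Tunnel: 0.7·14 + 0.3·10 = 12.8
Loop: 0.7·14 + 0.3·7 = 11.9
Highway: 0.7·13 + 0.3·7 = 11.2
Highest Hurwicz score = 12.9 → Coastal.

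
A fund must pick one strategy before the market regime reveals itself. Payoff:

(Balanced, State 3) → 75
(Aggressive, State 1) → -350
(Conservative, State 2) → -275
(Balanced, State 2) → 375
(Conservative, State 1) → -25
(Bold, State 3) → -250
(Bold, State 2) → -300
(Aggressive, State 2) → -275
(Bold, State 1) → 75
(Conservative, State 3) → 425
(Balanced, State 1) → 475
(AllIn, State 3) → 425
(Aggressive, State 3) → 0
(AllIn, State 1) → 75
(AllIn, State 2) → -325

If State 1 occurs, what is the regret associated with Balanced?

0

Best payoff under State 1 is 475.
Regret = 475 − 475 = 0.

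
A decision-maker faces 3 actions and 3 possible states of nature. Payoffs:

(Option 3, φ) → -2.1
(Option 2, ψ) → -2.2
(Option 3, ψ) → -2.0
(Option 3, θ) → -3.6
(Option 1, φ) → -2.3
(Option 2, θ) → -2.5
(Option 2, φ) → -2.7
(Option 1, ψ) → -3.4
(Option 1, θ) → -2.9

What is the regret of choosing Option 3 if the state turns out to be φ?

Best payoff under φ is -2.1.
Regret = -2.1 − (-2.1) = 0.0.

0.0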